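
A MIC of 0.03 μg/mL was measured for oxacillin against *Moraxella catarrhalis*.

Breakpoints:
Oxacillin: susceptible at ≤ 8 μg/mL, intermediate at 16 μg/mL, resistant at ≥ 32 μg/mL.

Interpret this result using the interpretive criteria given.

S

Oxacillin: 0.03 μg/mL is ≤ 8 μg/mL → S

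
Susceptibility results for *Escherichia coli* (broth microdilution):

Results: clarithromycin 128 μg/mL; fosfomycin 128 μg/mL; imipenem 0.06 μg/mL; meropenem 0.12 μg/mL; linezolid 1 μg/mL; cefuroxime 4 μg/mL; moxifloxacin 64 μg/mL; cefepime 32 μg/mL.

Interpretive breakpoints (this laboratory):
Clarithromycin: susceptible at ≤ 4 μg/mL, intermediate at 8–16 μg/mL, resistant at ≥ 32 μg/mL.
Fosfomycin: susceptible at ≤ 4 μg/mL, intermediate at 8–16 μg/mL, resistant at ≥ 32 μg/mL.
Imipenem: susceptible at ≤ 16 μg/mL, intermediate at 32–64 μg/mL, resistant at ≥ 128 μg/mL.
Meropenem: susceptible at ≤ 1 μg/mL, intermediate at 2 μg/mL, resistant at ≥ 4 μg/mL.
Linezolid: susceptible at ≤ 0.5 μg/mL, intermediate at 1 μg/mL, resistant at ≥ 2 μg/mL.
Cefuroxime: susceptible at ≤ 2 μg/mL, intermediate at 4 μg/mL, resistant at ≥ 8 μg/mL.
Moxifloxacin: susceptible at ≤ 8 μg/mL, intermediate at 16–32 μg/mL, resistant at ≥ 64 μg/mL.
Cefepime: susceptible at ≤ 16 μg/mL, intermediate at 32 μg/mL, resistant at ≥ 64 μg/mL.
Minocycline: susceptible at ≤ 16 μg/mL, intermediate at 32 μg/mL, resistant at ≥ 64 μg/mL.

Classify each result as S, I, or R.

R, R, S, S, I, I, R, I

Clarithromycin: 128 μg/mL is ≥ 32 μg/mL — R
Fosfomycin: 128 μg/mL is ≥ 32 μg/mL ⇒ Resistant
Imipenem (0.06 μg/mL) ≤ 16 μg/mL — susceptible
Meropenem: 0.12 μg/mL is ≤ 1 μg/mL → S
Linezolid: 1 μg/mL is = 1 μg/mL → intermediate
Cefuroxime: 4 μg/mL is = 4 μg/mL → intermediate
Moxifloxacin (64 μg/mL) ≥ 64 μg/mL → R
Cefepime (32 μg/mL) = 32 μg/mL ⇒ I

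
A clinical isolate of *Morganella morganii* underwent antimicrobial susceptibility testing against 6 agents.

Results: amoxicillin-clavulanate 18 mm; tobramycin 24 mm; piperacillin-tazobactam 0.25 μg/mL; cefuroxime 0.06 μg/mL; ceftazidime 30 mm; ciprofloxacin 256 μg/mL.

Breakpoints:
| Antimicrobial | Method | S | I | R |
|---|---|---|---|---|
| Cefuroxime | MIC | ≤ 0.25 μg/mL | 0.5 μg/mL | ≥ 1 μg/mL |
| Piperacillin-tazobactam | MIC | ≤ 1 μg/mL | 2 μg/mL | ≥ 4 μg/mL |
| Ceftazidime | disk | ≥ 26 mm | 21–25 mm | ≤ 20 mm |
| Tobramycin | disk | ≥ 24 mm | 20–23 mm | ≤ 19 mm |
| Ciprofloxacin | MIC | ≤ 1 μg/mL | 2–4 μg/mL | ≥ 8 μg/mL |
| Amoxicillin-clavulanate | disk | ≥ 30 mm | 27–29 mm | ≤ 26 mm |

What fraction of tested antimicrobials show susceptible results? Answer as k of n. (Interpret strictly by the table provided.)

Amoxicillin-clavulanate 18 mm: ≤ 26 mm → resistant
Tobramycin 24 mm: ≥ 24 mm ⇒ Susceptible
Piperacillin-tazobactam 0.25 μg/mL: ≤ 1 μg/mL — susceptible
Cefuroxime 0.06 μg/mL: ≤ 0.25 μg/mL — S
Ceftazidime 30 mm: ≥ 26 mm — susceptible
Ciprofloxacin: 256 μg/mL is ≥ 8 μg/mL ⇒ Resistant
Susceptible: 4/6

4 of 6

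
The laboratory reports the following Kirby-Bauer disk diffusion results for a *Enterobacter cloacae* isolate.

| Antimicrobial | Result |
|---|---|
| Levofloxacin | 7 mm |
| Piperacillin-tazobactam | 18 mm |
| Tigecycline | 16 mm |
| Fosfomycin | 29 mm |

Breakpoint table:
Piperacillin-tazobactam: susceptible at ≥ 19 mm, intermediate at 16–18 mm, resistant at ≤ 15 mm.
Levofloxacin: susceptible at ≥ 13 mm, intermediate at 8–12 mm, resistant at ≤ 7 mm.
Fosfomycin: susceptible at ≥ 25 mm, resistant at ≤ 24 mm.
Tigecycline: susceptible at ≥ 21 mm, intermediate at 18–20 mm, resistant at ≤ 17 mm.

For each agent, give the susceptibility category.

Levofloxacin (7 mm) ≤ 7 mm → resistant
Piperacillin-tazobactam (18 mm) in 16–18 mm — I
Tigecycline (16 mm) ≤ 17 mm — R
Fosfomycin 29 mm: ≥ 25 mm — S

R, I, R, S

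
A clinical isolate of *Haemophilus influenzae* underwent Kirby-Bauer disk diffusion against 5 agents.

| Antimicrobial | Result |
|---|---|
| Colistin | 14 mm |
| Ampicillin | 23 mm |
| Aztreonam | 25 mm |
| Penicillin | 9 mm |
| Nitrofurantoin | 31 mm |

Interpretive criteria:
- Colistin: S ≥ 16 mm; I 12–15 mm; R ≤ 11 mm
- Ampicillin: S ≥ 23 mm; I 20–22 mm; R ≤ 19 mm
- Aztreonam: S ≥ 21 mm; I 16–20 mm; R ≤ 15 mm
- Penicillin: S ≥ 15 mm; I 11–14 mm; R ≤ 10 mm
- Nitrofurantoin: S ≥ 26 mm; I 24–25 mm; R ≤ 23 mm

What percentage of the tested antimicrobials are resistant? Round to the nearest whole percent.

Colistin (14 mm) in 12–15 mm ⇒ intermediate
Ampicillin: 23 mm is ≥ 23 mm → S
Aztreonam: 25 mm is ≥ 21 mm ⇒ S
Penicillin (9 mm) ≤ 10 mm ⇒ Resistant
Nitrofurantoin (31 mm) ≥ 26 mm — susceptible
Resistant: 1/5

20%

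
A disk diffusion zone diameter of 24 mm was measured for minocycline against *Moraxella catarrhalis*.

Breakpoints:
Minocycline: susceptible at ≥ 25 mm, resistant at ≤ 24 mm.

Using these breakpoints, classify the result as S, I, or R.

R

Minocycline: 24 mm is ≤ 24 mm ⇒ R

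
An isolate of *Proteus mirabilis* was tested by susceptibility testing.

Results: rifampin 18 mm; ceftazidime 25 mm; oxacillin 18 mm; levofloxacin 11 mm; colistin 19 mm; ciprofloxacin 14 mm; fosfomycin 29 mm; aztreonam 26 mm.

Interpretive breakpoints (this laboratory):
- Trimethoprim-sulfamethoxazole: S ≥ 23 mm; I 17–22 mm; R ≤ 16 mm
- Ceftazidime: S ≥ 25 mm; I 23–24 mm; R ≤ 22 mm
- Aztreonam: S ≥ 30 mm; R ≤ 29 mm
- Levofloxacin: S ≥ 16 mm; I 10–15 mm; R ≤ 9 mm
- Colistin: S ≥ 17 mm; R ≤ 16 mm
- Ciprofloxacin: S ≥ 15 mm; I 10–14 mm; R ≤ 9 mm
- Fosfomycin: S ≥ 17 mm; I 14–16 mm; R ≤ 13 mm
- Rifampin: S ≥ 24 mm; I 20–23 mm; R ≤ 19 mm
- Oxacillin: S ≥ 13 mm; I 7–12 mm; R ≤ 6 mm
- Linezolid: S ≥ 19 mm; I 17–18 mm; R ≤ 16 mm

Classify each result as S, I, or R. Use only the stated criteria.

R, S, S, I, S, I, S, R

Rifampin: 18 mm is ≤ 19 mm ⇒ R
Ceftazidime: 25 mm is ≥ 25 mm ⇒ Susceptible
Oxacillin (18 mm) ≥ 13 mm — Susceptible
Levofloxacin: 11 mm is in 10–15 mm — I
Colistin: 19 mm is ≥ 17 mm — Susceptible
Ciprofloxacin (14 mm) in 10–14 mm ⇒ I
Fosfomycin: 29 mm is ≥ 17 mm — S
Aztreonam: 26 mm is ≤ 29 mm → resistant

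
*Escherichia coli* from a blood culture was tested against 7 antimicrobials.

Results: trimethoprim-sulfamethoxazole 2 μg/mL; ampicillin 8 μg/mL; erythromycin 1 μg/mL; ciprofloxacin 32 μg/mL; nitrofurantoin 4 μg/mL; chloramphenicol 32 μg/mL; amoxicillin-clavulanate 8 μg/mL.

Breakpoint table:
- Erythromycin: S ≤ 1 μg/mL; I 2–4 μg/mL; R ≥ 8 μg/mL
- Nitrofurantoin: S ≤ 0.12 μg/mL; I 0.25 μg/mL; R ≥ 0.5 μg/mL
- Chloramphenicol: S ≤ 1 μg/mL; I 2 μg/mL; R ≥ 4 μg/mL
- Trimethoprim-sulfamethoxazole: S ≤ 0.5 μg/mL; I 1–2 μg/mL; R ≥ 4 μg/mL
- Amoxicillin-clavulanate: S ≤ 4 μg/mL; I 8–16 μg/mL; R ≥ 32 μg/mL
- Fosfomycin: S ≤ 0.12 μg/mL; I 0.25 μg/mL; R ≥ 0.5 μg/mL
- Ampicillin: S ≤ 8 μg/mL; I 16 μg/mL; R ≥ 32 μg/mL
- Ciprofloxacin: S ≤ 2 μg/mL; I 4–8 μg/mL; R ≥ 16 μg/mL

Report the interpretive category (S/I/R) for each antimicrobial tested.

Trimethoprim-sulfamethoxazole: 2 μg/mL is in 1–2 μg/mL → Intermediate
Ampicillin 8 μg/mL: ≤ 8 μg/mL → susceptible
Erythromycin (1 μg/mL) ≤ 1 μg/mL — susceptible
Ciprofloxacin (32 μg/mL) ≥ 16 μg/mL → R
Nitrofurantoin: 4 μg/mL is ≥ 0.5 μg/mL — resistant
Chloramphenicol: 32 μg/mL is ≥ 4 μg/mL — resistant
Amoxicillin-clavulanate 8 μg/mL: in 8–16 μg/mL — intermediate

I, S, S, R, R, R, I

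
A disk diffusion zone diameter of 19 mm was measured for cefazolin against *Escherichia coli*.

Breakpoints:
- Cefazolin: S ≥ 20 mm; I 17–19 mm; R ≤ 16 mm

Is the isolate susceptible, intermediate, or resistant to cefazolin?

I

Cefazolin: 19 mm is in 17–19 mm ⇒ I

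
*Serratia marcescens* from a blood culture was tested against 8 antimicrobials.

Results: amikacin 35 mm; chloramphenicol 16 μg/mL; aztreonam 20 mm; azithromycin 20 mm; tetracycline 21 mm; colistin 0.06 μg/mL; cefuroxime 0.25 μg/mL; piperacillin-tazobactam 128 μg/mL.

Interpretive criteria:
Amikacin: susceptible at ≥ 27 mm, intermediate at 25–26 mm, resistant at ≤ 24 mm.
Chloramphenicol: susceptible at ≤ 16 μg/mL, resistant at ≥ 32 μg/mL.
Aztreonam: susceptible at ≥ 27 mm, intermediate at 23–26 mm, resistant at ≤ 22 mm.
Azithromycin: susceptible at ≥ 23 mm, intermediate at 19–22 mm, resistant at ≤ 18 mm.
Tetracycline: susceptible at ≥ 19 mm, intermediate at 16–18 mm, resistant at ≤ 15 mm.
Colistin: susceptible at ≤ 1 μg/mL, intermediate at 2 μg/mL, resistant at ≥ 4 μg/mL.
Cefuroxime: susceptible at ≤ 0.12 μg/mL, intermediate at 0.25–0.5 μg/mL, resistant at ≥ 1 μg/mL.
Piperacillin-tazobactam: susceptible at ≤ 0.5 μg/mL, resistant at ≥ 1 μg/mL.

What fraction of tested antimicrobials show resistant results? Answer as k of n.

2 of 8

Amikacin 35 mm: ≥ 27 mm — Susceptible
Chloramphenicol: 16 μg/mL is ≤ 16 μg/mL → susceptible
Aztreonam: 20 mm is ≤ 22 mm — Resistant
Azithromycin 20 mm: in 19–22 mm — I
Tetracycline 21 mm: ≥ 19 mm — S
Colistin: 0.06 μg/mL is ≤ 1 μg/mL ⇒ Susceptible
Cefuroxime: 0.25 μg/mL is in 0.25–0.5 μg/mL → intermediate
Piperacillin-tazobactam 128 μg/mL: ≥ 1 μg/mL ⇒ resistant
Resistant: 2/8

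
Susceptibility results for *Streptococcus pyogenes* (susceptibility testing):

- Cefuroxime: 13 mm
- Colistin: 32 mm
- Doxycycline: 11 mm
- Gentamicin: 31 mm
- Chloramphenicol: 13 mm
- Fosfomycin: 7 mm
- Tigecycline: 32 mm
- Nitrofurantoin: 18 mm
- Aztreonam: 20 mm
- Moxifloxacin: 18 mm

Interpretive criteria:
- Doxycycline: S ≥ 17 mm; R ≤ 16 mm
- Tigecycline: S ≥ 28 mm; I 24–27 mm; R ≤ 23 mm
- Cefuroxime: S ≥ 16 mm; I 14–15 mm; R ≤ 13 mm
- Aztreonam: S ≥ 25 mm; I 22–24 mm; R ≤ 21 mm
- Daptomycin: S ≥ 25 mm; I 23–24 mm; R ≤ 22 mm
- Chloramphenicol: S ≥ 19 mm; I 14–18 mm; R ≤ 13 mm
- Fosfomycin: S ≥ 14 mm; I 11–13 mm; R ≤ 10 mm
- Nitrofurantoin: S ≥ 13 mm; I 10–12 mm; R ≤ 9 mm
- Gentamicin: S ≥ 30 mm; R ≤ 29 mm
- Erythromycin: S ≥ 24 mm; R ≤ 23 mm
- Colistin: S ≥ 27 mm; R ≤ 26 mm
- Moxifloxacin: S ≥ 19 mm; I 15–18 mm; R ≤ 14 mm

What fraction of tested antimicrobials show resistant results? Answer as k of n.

5 of 10

Cefuroxime (13 mm) ≤ 13 mm ⇒ resistant
Colistin: 32 mm is ≥ 27 mm ⇒ susceptible
Doxycycline 11 mm: ≤ 16 mm — R
Gentamicin: 31 mm is ≥ 30 mm ⇒ susceptible
Chloramphenicol 13 mm: ≤ 13 mm — Resistant
Fosfomycin 7 mm: ≤ 10 mm — R
Tigecycline: 32 mm is ≥ 28 mm ⇒ S
Nitrofurantoin 18 mm: ≥ 13 mm → susceptible
Aztreonam: 20 mm is ≤ 21 mm ⇒ resistant
Moxifloxacin 18 mm: in 15–18 mm ⇒ Intermediate
Resistant: 5/10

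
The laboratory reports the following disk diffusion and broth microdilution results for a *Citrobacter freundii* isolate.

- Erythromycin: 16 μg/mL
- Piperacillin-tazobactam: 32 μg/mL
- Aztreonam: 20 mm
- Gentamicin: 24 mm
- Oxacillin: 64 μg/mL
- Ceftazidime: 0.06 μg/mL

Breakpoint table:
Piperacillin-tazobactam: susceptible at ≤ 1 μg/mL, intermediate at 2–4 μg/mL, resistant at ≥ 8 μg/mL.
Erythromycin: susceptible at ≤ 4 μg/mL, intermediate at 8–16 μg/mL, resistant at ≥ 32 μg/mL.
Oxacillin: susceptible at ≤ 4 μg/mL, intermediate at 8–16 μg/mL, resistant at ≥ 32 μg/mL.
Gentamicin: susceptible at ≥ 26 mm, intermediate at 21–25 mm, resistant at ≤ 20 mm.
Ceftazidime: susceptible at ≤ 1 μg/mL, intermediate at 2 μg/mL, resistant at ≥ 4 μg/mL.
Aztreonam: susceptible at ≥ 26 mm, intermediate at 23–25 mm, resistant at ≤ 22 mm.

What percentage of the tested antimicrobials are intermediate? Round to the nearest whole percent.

Erythromycin 16 μg/mL: in 8–16 μg/mL — I
Piperacillin-tazobactam: 32 μg/mL is ≥ 8 μg/mL ⇒ resistant
Aztreonam: 20 mm is ≤ 22 mm ⇒ R
Gentamicin: 24 mm is in 21–25 mm — Intermediate
Oxacillin: 64 μg/mL is ≥ 32 μg/mL → R
Ceftazidime (0.06 μg/mL) ≤ 1 μg/mL ⇒ S
Intermediate: 2/6

33%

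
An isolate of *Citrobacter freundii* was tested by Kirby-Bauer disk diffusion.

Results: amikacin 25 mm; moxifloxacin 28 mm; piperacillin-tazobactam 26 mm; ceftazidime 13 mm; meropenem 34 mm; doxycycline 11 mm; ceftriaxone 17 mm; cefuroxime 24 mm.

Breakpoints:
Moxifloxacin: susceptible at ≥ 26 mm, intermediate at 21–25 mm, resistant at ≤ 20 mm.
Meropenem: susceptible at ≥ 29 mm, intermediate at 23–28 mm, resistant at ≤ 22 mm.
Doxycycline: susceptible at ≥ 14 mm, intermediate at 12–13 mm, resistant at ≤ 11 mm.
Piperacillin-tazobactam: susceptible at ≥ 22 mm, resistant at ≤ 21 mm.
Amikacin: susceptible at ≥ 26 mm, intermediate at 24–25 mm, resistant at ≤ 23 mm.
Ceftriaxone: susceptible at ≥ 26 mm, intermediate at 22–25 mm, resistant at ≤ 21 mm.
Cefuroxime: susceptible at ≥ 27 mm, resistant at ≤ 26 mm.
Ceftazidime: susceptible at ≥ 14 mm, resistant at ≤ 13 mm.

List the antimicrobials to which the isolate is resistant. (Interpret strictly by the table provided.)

Amikacin 25 mm: in 24–25 mm — I
Moxifloxacin 28 mm: ≥ 26 mm — S
Piperacillin-tazobactam: 26 mm is ≥ 22 mm ⇒ susceptible
Ceftazidime (13 mm) ≤ 13 mm ⇒ Resistant
Meropenem (34 mm) ≥ 29 mm → susceptible
Doxycycline (11 mm) ≤ 11 mm → Resistant
Ceftriaxone 17 mm: ≤ 21 mm → resistant
Cefuroxime (24 mm) ≤ 26 mm — Resistant

ceftazidime, doxycycline, ceftriaxone, cefuroxime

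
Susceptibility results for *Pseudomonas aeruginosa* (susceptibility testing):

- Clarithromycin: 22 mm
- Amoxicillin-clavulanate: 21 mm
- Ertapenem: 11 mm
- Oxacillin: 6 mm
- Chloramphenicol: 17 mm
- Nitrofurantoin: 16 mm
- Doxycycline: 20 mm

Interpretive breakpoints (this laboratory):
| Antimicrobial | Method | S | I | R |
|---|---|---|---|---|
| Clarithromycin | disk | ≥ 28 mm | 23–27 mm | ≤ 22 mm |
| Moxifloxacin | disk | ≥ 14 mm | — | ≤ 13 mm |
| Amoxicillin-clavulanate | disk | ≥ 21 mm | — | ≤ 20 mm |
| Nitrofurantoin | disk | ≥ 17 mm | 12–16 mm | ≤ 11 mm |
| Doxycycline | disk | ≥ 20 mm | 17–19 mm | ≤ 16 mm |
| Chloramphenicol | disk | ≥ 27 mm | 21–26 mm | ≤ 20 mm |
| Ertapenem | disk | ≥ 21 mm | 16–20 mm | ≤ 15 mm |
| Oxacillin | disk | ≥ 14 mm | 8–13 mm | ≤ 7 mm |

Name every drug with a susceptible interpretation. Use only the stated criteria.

amoxicillin-clavulanate, doxycycline

Clarithromycin (22 mm) ≤ 22 mm → resistant
Amoxicillin-clavulanate: 21 mm is ≥ 21 mm — susceptible
Ertapenem: 11 mm is ≤ 15 mm ⇒ R
Oxacillin 6 mm: ≤ 7 mm — R
Chloramphenicol (17 mm) ≤ 20 mm → R
Nitrofurantoin 16 mm: in 12–16 mm ⇒ intermediate
Doxycycline: 20 mm is ≥ 20 mm ⇒ susceptible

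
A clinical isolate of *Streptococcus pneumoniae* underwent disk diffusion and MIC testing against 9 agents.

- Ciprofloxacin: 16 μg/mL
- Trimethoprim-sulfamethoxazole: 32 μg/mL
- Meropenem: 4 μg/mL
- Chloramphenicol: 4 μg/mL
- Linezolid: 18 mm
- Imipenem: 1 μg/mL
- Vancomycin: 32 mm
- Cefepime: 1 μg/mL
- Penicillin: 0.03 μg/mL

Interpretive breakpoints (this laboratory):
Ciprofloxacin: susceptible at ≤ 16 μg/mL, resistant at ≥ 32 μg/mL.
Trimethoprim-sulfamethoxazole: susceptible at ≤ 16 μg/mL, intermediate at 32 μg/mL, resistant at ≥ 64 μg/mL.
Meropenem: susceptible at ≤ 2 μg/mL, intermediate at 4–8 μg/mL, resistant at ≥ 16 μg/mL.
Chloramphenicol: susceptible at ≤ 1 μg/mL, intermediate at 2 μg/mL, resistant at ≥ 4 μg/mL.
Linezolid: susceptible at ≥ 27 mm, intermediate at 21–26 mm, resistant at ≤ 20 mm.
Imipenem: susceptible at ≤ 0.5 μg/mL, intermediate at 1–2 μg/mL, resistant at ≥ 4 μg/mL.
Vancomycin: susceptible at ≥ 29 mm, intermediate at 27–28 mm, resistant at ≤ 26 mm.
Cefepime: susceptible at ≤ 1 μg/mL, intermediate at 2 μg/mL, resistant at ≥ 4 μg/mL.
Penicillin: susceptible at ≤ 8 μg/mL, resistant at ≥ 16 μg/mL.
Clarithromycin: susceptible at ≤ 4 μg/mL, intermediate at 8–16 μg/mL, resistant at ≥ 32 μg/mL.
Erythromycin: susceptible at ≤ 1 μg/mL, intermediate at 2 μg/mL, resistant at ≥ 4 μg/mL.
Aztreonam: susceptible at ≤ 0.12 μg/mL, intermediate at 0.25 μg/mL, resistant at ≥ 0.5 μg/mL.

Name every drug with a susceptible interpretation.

ciprofloxacin, vancomycin, cefepime, penicillin

Ciprofloxacin 16 μg/mL: ≤ 16 μg/mL — S
Trimethoprim-sulfamethoxazole: 32 μg/mL is = 32 μg/mL → intermediate
Meropenem (4 μg/mL) in 4–8 μg/mL — intermediate
Chloramphenicol (4 μg/mL) ≥ 4 μg/mL → Resistant
Linezolid: 18 mm is ≤ 20 mm ⇒ resistant
Imipenem (1 μg/mL) in 1–2 μg/mL — Intermediate
Vancomycin 32 mm: ≥ 29 mm — S
Cefepime 1 μg/mL: ≤ 1 μg/mL — susceptible
Penicillin 0.03 μg/mL: ≤ 8 μg/mL — S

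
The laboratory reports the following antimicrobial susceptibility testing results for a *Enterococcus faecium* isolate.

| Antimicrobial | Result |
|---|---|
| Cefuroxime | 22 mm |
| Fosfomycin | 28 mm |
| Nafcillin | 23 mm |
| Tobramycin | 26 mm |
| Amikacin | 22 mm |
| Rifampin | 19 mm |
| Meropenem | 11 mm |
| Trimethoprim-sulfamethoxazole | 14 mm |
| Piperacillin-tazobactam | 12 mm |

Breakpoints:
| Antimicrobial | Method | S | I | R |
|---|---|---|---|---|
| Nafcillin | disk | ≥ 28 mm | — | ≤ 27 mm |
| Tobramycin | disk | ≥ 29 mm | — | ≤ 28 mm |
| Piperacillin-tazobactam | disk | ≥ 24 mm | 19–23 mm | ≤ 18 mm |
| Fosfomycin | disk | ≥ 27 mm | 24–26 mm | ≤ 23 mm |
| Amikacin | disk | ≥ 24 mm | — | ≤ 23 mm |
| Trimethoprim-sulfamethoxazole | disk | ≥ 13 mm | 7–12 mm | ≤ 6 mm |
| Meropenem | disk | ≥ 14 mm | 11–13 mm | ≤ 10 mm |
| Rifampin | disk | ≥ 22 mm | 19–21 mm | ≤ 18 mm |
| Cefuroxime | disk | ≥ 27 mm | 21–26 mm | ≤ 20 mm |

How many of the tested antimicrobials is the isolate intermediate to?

3

Cefuroxime (22 mm) in 21–26 mm → Intermediate
Fosfomycin: 28 mm is ≥ 27 mm → susceptible
Nafcillin (23 mm) ≤ 27 mm ⇒ Resistant
Tobramycin: 26 mm is ≤ 28 mm — Resistant
Amikacin 22 mm: ≤ 23 mm — R
Rifampin (19 mm) in 19–21 mm ⇒ I
Meropenem: 11 mm is in 11–13 mm → Intermediate
Trimethoprim-sulfamethoxazole 14 mm: ≥ 13 mm — susceptible
Piperacillin-tazobactam (12 mm) ≤ 18 mm ⇒ resistant
Intermediate: 3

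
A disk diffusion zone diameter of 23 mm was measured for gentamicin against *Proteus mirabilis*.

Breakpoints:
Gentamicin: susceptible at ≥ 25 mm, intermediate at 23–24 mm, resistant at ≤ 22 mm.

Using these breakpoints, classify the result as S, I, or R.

Intermediate

Gentamicin 23 mm: in 23–24 mm — Intermediate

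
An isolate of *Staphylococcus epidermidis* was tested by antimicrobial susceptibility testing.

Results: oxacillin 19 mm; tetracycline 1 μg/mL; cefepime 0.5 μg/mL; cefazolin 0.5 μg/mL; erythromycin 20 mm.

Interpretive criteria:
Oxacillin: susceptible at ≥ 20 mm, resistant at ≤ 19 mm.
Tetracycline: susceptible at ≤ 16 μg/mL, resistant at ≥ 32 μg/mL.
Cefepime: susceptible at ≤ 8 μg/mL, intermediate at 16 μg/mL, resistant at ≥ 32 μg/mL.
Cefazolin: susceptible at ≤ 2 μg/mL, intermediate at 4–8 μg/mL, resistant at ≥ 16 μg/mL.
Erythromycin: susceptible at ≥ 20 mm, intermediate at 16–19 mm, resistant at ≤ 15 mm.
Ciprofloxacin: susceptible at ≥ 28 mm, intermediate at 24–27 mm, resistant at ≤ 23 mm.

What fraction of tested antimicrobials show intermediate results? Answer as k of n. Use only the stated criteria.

Oxacillin (19 mm) ≤ 19 mm → Resistant
Tetracycline 1 μg/mL: ≤ 16 μg/mL ⇒ Susceptible
Cefepime 0.5 μg/mL: ≤ 8 μg/mL → susceptible
Cefazolin 0.5 μg/mL: ≤ 2 μg/mL → susceptible
Erythromycin 20 mm: ≥ 20 mm → S
Intermediate: 0/5

0 of 5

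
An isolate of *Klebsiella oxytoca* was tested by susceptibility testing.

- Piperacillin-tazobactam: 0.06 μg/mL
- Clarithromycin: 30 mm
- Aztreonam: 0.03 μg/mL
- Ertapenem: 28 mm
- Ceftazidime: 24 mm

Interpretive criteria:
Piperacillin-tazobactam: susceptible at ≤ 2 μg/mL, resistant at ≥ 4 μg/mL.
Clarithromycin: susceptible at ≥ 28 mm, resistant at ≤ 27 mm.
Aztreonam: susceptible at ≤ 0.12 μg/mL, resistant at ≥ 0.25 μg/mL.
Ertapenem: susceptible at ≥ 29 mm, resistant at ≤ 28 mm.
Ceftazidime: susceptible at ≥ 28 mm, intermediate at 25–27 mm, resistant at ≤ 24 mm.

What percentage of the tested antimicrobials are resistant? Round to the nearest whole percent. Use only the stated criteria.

40%

Piperacillin-tazobactam 0.06 μg/mL: ≤ 2 μg/mL — S
Clarithromycin (30 mm) ≥ 28 mm → Susceptible
Aztreonam (0.03 μg/mL) ≤ 0.12 μg/mL — Susceptible
Ertapenem (28 mm) ≤ 28 mm — R
Ceftazidime (24 mm) ≤ 24 mm ⇒ Resistant
Resistant: 2/5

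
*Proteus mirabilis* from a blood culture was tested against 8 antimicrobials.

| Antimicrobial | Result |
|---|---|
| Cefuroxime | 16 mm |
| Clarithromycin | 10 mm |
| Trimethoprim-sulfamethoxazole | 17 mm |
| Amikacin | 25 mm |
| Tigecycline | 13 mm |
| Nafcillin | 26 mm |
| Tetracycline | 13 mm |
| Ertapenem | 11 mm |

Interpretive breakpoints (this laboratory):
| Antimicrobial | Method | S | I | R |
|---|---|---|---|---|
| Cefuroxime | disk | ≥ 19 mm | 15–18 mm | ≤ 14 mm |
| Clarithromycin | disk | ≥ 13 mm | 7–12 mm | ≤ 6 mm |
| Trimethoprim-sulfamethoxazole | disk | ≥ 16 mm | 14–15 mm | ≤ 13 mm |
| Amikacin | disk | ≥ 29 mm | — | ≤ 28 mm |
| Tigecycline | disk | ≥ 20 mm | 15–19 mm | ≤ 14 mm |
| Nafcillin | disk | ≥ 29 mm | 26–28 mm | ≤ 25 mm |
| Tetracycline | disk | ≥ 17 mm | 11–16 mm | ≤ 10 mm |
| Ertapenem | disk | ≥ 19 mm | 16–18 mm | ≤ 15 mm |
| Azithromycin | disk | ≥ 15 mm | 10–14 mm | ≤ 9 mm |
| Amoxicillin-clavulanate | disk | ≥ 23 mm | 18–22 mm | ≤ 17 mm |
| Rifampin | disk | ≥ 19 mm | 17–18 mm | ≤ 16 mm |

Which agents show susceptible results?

trimethoprim-sulfamethoxazole

Cefuroxime (16 mm) in 15–18 mm → intermediate
Clarithromycin 10 mm: in 7–12 mm → intermediate
Trimethoprim-sulfamethoxazole (17 mm) ≥ 16 mm → S
Amikacin: 25 mm is ≤ 28 mm — resistant
Tigecycline 13 mm: ≤ 14 mm — R
Nafcillin (26 mm) in 26–28 mm ⇒ intermediate
Tetracycline 13 mm: in 11–16 mm — I
Ertapenem (11 mm) ≤ 15 mm ⇒ resistant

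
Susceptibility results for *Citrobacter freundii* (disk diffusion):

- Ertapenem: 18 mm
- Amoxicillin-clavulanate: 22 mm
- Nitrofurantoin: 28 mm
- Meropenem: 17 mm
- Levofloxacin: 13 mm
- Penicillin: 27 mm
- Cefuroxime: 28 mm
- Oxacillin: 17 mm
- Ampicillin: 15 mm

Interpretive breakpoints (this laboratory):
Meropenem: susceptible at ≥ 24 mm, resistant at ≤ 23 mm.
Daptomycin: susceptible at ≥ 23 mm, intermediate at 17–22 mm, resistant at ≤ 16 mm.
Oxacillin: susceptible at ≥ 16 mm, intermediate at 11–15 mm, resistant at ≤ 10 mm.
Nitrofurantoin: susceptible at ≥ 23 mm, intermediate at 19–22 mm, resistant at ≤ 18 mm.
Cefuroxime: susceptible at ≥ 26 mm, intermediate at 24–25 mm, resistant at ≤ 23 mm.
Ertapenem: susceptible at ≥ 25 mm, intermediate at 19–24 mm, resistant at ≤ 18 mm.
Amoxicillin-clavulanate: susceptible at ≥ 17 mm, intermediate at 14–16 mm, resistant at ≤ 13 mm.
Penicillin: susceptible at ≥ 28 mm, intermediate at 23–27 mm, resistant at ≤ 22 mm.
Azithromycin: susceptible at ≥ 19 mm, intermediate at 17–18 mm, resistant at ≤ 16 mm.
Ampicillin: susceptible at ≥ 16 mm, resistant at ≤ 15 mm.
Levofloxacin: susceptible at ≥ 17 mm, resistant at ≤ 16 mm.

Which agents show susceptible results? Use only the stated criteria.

amoxicillin-clavulanate, nitrofurantoin, cefuroxime, oxacillin

Ertapenem 18 mm: ≤ 18 mm → R
Amoxicillin-clavulanate 22 mm: ≥ 17 mm — S
Nitrofurantoin 28 mm: ≥ 23 mm — Susceptible
Meropenem (17 mm) ≤ 23 mm — R
Levofloxacin (13 mm) ≤ 16 mm → resistant
Penicillin: 27 mm is in 23–27 mm ⇒ intermediate
Cefuroxime (28 mm) ≥ 26 mm ⇒ S
Oxacillin: 17 mm is ≥ 16 mm ⇒ Susceptible
Ampicillin (15 mm) ≤ 15 mm — resistant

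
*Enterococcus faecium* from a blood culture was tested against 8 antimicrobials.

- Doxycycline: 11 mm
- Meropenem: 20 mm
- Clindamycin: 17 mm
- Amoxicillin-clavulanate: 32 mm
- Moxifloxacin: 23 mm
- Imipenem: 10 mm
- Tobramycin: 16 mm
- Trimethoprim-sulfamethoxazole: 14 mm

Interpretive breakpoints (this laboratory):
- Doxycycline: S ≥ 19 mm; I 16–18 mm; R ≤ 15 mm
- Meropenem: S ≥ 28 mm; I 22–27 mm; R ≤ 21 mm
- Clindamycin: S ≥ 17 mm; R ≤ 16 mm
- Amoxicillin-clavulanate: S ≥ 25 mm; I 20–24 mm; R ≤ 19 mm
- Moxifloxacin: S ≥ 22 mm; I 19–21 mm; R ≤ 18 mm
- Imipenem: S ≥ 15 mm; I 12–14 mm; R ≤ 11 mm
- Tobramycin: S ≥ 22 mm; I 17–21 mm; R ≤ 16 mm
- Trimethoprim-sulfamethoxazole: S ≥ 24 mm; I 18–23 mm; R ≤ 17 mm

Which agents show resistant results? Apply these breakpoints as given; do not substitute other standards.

Doxycycline (11 mm) ≤ 15 mm ⇒ Resistant
Meropenem (20 mm) ≤ 21 mm — resistant
Clindamycin: 17 mm is ≥ 17 mm ⇒ S
Amoxicillin-clavulanate 32 mm: ≥ 25 mm → susceptible
Moxifloxacin: 23 mm is ≥ 22 mm → Susceptible
Imipenem 10 mm: ≤ 11 mm ⇒ Resistant
Tobramycin 16 mm: ≤ 16 mm ⇒ R
Trimethoprim-sulfamethoxazole 14 mm: ≤ 17 mm → Resistant

doxycycline, meropenem, imipenem, tobramycin, trimethoprim-sulfamethoxazole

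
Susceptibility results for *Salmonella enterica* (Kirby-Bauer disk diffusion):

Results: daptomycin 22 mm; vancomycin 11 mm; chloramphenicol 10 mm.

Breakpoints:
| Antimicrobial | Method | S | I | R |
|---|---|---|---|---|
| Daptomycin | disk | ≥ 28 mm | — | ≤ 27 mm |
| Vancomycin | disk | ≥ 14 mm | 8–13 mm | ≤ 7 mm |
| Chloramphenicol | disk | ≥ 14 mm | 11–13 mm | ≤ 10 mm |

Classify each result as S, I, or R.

R, I, R

Daptomycin 22 mm: ≤ 27 mm → resistant
Vancomycin: 11 mm is in 8–13 mm → intermediate
Chloramphenicol (10 mm) ≤ 10 mm ⇒ R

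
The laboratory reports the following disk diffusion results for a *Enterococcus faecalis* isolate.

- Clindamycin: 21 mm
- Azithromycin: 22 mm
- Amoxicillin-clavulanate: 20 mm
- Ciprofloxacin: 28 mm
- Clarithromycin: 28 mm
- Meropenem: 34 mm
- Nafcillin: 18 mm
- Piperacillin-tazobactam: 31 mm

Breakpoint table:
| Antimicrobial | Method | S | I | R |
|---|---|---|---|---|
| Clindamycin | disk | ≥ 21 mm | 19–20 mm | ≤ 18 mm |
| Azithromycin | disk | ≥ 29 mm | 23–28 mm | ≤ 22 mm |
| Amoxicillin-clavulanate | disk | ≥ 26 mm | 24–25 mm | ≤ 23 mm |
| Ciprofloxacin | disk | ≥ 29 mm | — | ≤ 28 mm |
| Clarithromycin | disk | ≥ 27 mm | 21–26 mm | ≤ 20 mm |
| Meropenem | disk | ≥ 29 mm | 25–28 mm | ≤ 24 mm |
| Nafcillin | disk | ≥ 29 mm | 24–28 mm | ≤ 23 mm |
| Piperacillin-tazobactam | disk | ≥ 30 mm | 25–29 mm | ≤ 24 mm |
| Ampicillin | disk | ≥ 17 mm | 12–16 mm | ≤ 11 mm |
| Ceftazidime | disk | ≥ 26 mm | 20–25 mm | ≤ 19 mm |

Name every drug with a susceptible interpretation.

Clindamycin 21 mm: ≥ 21 mm ⇒ susceptible
Azithromycin (22 mm) ≤ 22 mm ⇒ resistant
Amoxicillin-clavulanate 20 mm: ≤ 23 mm → Resistant
Ciprofloxacin 28 mm: ≤ 28 mm ⇒ R
Clarithromycin (28 mm) ≥ 27 mm ⇒ S
Meropenem (34 mm) ≥ 29 mm → S
Nafcillin: 18 mm is ≤ 23 mm → R
Piperacillin-tazobactam: 31 mm is ≥ 30 mm — S

clindamycin, clarithromycin, meropenem, piperacillin-tazobactam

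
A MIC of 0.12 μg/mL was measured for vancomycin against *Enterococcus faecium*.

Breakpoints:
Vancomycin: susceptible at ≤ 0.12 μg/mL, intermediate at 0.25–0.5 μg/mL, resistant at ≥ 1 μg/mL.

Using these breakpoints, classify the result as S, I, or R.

Vancomycin: 0.12 μg/mL is ≤ 0.12 μg/mL — susceptible

Susceptible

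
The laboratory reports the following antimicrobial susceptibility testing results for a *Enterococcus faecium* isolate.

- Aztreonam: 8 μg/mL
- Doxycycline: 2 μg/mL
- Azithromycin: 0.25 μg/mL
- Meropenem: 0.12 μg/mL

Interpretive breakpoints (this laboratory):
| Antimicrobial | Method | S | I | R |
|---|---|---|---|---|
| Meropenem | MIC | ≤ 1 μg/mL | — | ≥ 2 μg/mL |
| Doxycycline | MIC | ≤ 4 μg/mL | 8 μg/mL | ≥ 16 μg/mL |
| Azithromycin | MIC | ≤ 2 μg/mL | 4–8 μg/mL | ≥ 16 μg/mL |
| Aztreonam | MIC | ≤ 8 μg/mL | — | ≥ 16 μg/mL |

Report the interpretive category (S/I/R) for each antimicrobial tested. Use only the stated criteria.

S, S, S, S

Aztreonam 8 μg/mL: ≤ 8 μg/mL → susceptible
Doxycycline 2 μg/mL: ≤ 4 μg/mL → S
Azithromycin (0.25 μg/mL) ≤ 2 μg/mL — Susceptible
Meropenem: 0.12 μg/mL is ≤ 1 μg/mL — S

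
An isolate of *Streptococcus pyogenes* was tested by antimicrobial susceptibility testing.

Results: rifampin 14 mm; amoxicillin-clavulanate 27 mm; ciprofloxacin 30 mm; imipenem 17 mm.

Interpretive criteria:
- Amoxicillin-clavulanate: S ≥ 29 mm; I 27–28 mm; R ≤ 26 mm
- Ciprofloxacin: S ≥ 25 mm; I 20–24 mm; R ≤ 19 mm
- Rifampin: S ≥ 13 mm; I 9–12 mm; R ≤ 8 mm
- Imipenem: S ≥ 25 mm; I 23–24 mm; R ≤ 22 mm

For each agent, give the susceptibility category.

Rifampin (14 mm) ≥ 13 mm — susceptible
Amoxicillin-clavulanate 27 mm: in 27–28 mm → I
Ciprofloxacin: 30 mm is ≥ 25 mm ⇒ susceptible
Imipenem: 17 mm is ≤ 22 mm ⇒ R

S, I, S, R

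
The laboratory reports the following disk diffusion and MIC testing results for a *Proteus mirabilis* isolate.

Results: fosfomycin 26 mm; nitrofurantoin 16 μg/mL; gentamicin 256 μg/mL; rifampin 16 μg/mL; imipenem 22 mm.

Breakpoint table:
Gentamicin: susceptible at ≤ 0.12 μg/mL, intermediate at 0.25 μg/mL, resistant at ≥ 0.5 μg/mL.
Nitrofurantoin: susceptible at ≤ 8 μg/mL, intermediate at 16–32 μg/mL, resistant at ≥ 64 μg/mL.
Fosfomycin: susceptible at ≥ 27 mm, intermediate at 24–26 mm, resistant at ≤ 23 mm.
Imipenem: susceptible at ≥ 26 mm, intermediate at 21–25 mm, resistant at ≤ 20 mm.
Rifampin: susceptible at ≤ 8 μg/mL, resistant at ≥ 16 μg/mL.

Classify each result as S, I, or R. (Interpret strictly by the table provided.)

I, I, R, R, I

Fosfomycin: 26 mm is in 24–26 mm — I
Nitrofurantoin (16 μg/mL) in 16–32 μg/mL → intermediate
Gentamicin: 256 μg/mL is ≥ 0.5 μg/mL ⇒ resistant
Rifampin: 16 μg/mL is ≥ 16 μg/mL → Resistant
Imipenem 22 mm: in 21–25 mm — Intermediate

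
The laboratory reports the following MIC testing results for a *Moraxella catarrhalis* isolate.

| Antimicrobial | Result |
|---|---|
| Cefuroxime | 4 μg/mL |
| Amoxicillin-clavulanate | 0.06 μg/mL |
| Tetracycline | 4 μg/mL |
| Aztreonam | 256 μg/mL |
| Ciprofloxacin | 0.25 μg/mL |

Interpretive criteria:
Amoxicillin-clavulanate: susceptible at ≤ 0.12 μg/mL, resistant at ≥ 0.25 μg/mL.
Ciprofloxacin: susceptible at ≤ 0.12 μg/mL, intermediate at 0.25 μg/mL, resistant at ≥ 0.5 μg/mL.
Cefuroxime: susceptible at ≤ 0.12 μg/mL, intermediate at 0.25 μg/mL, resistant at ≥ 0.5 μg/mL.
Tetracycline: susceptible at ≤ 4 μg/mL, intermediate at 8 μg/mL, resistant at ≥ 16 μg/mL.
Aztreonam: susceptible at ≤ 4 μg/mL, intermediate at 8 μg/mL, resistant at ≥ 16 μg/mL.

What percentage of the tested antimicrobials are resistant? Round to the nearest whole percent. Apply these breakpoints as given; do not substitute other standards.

40%

Cefuroxime (4 μg/mL) ≥ 0.5 μg/mL — R
Amoxicillin-clavulanate: 0.06 μg/mL is ≤ 0.12 μg/mL ⇒ susceptible
Tetracycline 4 μg/mL: ≤ 4 μg/mL ⇒ S
Aztreonam: 256 μg/mL is ≥ 16 μg/mL → Resistant
Ciprofloxacin (0.25 μg/mL) = 0.25 μg/mL — Intermediate
Resistant: 2/5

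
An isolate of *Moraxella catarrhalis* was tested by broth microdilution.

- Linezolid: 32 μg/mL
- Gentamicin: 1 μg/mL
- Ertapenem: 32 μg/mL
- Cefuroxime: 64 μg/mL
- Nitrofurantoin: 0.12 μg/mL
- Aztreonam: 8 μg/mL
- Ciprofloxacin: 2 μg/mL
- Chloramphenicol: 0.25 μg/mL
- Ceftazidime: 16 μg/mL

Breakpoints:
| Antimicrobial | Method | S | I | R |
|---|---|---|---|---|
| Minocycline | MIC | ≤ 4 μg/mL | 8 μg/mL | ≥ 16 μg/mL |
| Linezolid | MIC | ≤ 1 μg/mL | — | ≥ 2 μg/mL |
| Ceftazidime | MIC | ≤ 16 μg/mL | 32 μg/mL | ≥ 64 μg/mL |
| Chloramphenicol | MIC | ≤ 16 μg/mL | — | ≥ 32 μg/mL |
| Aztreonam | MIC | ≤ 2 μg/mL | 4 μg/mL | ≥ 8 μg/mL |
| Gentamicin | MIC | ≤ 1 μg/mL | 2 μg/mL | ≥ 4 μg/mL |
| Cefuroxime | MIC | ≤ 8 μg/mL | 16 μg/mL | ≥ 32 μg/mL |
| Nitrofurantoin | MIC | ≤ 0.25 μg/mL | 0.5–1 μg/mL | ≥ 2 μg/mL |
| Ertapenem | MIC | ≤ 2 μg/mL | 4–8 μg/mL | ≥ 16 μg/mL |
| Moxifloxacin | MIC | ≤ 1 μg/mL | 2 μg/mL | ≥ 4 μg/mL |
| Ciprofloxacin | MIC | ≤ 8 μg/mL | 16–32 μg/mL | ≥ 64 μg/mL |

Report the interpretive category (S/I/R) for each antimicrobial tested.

Linezolid: 32 μg/mL is ≥ 2 μg/mL ⇒ Resistant
Gentamicin (1 μg/mL) ≤ 1 μg/mL — S
Ertapenem: 32 μg/mL is ≥ 16 μg/mL — R
Cefuroxime (64 μg/mL) ≥ 32 μg/mL → Resistant
Nitrofurantoin 0.12 μg/mL: ≤ 0.25 μg/mL → Susceptible
Aztreonam (8 μg/mL) ≥ 8 μg/mL — Resistant
Ciprofloxacin (2 μg/mL) ≤ 8 μg/mL — S
Chloramphenicol 0.25 μg/mL: ≤ 16 μg/mL → Susceptible
Ceftazidime 16 μg/mL: ≤ 16 μg/mL → Susceptible

R, S, R, R, S, R, S, S, S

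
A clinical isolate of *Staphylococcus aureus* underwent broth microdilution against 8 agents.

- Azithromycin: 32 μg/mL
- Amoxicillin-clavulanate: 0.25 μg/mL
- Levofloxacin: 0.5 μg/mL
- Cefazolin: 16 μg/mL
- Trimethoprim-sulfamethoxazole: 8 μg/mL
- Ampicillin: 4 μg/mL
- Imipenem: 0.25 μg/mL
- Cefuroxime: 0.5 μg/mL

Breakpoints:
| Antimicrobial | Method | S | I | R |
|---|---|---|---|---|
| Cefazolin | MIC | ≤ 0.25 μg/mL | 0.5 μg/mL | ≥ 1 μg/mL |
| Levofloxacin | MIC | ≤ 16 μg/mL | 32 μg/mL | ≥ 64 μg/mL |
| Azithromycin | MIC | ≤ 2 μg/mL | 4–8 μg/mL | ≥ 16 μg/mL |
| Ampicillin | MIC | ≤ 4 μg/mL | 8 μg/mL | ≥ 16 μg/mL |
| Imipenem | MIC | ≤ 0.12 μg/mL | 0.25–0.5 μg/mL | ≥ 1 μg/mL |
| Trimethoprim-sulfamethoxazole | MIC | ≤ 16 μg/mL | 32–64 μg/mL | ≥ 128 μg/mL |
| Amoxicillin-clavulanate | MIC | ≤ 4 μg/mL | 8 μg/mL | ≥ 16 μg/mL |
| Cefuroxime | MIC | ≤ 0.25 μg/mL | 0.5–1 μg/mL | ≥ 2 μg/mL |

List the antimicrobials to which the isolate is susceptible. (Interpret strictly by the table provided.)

amoxicillin-clavulanate, levofloxacin, trimethoprim-sulfamethoxazole, ampicillin

Azithromycin 32 μg/mL: ≥ 16 μg/mL → Resistant
Amoxicillin-clavulanate (0.25 μg/mL) ≤ 4 μg/mL → Susceptible
Levofloxacin 0.5 μg/mL: ≤ 16 μg/mL — susceptible
Cefazolin (16 μg/mL) ≥ 1 μg/mL ⇒ R
Trimethoprim-sulfamethoxazole: 8 μg/mL is ≤ 16 μg/mL — S
Ampicillin (4 μg/mL) ≤ 4 μg/mL — Susceptible
Imipenem 0.25 μg/mL: in 0.25–0.5 μg/mL ⇒ intermediate
Cefuroxime: 0.5 μg/mL is in 0.5–1 μg/mL ⇒ I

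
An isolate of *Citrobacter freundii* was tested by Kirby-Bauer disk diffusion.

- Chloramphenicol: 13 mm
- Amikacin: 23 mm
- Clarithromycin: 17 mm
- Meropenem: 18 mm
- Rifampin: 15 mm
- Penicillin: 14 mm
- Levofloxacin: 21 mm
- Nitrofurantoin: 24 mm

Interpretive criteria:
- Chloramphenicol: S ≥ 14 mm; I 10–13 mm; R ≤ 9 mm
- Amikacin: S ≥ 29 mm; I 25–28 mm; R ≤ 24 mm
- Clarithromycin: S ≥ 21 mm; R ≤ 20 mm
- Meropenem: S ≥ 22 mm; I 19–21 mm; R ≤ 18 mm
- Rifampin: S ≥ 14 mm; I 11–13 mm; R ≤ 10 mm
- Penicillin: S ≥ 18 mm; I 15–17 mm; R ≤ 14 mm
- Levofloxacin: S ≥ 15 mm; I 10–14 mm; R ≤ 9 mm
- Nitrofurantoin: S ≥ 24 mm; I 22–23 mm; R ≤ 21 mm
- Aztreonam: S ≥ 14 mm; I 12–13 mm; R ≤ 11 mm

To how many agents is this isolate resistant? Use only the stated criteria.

Chloramphenicol 13 mm: in 10–13 mm — intermediate
Amikacin 23 mm: ≤ 24 mm ⇒ resistant
Clarithromycin: 17 mm is ≤ 20 mm ⇒ Resistant
Meropenem 18 mm: ≤ 18 mm → R
Rifampin (15 mm) ≥ 14 mm ⇒ S
Penicillin: 14 mm is ≤ 14 mm ⇒ resistant
Levofloxacin: 21 mm is ≥ 15 mm ⇒ S
Nitrofurantoin: 24 mm is ≥ 24 mm → Susceptible
Resistant: 4

4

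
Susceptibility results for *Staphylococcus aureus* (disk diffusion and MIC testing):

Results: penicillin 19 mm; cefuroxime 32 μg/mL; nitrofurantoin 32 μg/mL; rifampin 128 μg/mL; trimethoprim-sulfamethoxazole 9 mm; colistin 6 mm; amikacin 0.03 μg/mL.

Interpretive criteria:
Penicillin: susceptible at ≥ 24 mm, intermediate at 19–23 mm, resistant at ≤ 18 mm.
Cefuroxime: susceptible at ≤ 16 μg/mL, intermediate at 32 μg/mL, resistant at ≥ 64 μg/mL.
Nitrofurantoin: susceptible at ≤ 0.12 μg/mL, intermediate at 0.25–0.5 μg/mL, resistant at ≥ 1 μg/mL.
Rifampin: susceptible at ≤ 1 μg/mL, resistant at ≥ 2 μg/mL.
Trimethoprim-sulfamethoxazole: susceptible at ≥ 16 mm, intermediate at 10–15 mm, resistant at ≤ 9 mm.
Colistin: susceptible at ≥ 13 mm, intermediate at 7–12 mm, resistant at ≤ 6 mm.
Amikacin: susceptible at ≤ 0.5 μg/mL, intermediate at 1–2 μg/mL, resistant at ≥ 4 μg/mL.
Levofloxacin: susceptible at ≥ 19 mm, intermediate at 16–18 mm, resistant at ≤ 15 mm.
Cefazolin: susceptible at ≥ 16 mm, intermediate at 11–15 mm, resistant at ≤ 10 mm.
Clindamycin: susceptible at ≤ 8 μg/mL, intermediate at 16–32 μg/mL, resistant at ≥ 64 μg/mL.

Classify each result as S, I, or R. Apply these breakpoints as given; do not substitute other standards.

I, I, R, R, R, R, S

Penicillin 19 mm: in 19–23 mm — I
Cefuroxime 32 μg/mL: = 32 μg/mL ⇒ Intermediate
Nitrofurantoin: 32 μg/mL is ≥ 1 μg/mL — Resistant
Rifampin 128 μg/mL: ≥ 2 μg/mL ⇒ resistant
Trimethoprim-sulfamethoxazole (9 mm) ≤ 9 mm ⇒ Resistant
Colistin (6 mm) ≤ 6 mm → resistant
Amikacin: 0.03 μg/mL is ≤ 0.5 μg/mL → susceptible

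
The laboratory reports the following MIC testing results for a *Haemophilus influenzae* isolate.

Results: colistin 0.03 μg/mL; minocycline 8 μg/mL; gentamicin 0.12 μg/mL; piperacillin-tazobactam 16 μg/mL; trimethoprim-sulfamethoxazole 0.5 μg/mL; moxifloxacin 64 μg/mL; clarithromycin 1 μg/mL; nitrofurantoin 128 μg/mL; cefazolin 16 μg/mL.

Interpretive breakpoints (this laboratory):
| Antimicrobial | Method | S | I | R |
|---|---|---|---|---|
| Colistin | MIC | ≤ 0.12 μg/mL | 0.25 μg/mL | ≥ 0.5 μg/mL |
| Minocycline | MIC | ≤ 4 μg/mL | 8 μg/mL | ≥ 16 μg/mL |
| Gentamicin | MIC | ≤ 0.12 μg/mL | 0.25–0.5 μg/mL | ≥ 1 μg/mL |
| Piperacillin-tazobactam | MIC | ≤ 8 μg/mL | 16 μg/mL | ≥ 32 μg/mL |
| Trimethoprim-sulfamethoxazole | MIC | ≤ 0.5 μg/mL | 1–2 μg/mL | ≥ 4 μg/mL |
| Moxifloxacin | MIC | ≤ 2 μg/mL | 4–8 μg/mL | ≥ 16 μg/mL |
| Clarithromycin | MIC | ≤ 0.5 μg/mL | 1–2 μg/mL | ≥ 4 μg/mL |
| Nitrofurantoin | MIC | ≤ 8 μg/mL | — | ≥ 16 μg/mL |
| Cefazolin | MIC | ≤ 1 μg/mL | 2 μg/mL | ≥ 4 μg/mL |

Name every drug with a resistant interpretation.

moxifloxacin, nitrofurantoin, cefazolin

Colistin (0.03 μg/mL) ≤ 0.12 μg/mL ⇒ Susceptible
Minocycline 8 μg/mL: = 8 μg/mL → I
Gentamicin 0.12 μg/mL: ≤ 0.12 μg/mL ⇒ S
Piperacillin-tazobactam: 16 μg/mL is = 16 μg/mL — Intermediate
Trimethoprim-sulfamethoxazole: 0.5 μg/mL is ≤ 0.5 μg/mL → Susceptible
Moxifloxacin (64 μg/mL) ≥ 16 μg/mL — Resistant
Clarithromycin 1 μg/mL: in 1–2 μg/mL → intermediate
Nitrofurantoin 128 μg/mL: ≥ 16 μg/mL ⇒ Resistant
Cefazolin: 16 μg/mL is ≥ 4 μg/mL — resistant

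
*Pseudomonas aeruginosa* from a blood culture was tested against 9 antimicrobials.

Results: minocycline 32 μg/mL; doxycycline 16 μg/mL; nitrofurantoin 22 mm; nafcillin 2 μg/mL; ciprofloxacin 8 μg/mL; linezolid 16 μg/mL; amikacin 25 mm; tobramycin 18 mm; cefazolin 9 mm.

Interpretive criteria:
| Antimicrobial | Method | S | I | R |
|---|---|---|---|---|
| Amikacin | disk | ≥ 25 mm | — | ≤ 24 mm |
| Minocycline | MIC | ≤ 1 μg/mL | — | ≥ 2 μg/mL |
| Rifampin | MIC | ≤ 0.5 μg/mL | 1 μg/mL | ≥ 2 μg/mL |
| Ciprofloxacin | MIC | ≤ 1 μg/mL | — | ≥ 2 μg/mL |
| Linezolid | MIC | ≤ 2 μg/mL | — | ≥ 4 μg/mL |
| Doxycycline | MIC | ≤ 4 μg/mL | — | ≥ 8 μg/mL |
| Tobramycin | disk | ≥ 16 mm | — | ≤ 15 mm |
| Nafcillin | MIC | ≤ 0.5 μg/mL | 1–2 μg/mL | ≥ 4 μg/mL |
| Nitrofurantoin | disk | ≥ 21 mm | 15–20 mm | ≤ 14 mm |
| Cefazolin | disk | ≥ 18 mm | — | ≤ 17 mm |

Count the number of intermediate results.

Minocycline: 32 μg/mL is ≥ 2 μg/mL ⇒ resistant
Doxycycline: 16 μg/mL is ≥ 8 μg/mL ⇒ resistant
Nitrofurantoin: 22 mm is ≥ 21 mm → susceptible
Nafcillin 2 μg/mL: in 1–2 μg/mL — Intermediate
Ciprofloxacin (8 μg/mL) ≥ 2 μg/mL — Resistant
Linezolid (16 μg/mL) ≥ 4 μg/mL ⇒ R
Amikacin 25 mm: ≥ 25 mm → Susceptible
Tobramycin: 18 mm is ≥ 16 mm → susceptible
Cefazolin 9 mm: ≤ 17 mm — R
Intermediate: 1

1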